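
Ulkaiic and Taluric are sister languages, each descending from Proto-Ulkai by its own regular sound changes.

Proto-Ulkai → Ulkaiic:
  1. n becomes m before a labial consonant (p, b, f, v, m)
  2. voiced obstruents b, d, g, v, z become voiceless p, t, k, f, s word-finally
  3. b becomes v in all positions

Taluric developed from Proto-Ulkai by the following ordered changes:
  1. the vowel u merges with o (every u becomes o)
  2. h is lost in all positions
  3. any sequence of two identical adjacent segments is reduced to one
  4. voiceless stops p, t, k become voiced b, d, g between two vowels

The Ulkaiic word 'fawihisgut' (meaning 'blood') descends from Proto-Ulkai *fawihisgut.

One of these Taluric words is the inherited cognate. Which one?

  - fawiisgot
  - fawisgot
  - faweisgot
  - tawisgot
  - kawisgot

Taluric: *fawihisgut > fawihisgot > fawiisgot > fawisgot  (by vowel merger, h-loss, degemination)
The other candidates each miss or misapply at least one Taluric change.

fawisgot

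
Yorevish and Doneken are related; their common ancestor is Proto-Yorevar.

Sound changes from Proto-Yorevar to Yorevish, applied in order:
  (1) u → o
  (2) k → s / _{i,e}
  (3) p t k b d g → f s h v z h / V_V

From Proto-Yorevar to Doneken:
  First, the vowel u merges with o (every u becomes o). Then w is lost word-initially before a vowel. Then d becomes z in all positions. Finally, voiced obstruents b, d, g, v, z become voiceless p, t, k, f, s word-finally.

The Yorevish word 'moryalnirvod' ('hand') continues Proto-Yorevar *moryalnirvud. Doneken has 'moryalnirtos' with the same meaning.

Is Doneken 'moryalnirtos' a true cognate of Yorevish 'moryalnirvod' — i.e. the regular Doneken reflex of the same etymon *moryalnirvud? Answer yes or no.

no

Derive the expected Doneken reflex of *moryalnirvud:
Doneken: *moryalnirvud
  moryalnirvud → moryalnirvod   [vowel merger]
  moryalnirvod (rule 2 does not apply)
  moryalnirvod → moryalnirvoz   [unconditioned shift]
  moryalnirvoz → moryalnirvos   [final devoicing]
  giving Doneken moryalnirvos.
The regular Doneken reflex would be 'moryalnirvos', but the attested form is 'moryalnirtos'. The correspondence is irregular, so they are not cognates (the Doneken form has a different source).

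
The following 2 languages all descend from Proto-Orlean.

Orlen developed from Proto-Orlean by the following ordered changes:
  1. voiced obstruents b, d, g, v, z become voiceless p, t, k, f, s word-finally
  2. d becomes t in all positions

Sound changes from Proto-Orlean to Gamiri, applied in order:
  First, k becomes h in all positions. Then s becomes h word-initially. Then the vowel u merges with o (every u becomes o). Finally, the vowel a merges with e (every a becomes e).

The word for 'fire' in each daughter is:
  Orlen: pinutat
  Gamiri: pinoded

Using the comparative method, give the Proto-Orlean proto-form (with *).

Position 4: Orlen has u, Gamiri has o. Orlen preserves u here (none of its changes turn any other segment into u), so the proto-segment is *u.
Position 6: Orlen has a, Gamiri has e. Orlen preserves a here (none of its changes turn any other segment into a), so the proto-segment is *a.
Position 7: Orlen has t, Gamiri has d. Gamiri preserves d here (none of its changes turn any other segment into d), so the proto-segment is *d.
Verify the candidate proto-form against each daughter:
Orlen: *pinudad > pinudat > pinutat  (by final devoicing, unconditioned shift)
Gamiri: *pinudad
  pinudad (rule 1 does not apply)
  pinudad (rule 2 does not apply)
  pinudad → pinodad   [vowel merger]
  pinodad → pinoded   [vowel merger]
  giving Gamiri pinoded.
No other proto-form is consistent with every reflex, so the reconstruction is *pinudad.

*pinudad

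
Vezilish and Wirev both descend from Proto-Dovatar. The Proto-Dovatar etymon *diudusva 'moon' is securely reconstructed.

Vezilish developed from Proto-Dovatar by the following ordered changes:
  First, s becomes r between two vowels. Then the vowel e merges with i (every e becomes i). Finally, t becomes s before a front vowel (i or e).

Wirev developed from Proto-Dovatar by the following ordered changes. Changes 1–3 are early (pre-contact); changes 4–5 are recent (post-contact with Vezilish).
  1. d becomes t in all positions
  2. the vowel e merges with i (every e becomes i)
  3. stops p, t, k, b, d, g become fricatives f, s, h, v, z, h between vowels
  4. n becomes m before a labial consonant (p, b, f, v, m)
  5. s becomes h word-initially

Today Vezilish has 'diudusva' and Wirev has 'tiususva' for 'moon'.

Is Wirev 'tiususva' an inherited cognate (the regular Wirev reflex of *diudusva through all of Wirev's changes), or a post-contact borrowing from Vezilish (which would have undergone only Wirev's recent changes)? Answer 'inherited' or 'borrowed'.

If inherited, *diudusva would pass through all of Wirev's changes:
Wirev: start from *diudusva.
  rule 1 (unconditioned shift): diudusva → tiutusva
  rule 2: no change — tiutusva
  rule 3 (intervocalic lenition): tiutusva → tiususva
  rule 4: no change — tiususva
  rule 5: no change — tiususva
  ⇒ Wirev tiususva
If borrowed from Vezilish 'diudusva' after the early changes, it would undergo only the recent ones:
  rule 4 (nasal place assimilation): no change (diudusva)
  rule 5 (debuccalisation): no change (diudusva)
  ⇒ as a loan: diudusva
Wirev 'tiususva' matches the inherited outcome exactly, so it is an inherited cognate, not a loan.

inherited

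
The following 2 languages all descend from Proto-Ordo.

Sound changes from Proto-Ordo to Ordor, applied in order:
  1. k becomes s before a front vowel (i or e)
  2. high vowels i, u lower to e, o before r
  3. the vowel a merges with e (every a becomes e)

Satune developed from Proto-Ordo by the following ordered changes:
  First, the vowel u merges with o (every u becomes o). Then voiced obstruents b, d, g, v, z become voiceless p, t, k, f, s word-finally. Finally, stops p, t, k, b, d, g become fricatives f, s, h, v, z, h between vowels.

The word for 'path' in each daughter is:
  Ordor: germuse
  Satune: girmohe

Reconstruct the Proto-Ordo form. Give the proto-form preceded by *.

Position 5: Ordor has u, Satune has o. Ordor preserves u here (none of its changes turn any other segment into u), so the proto-segment is *u.
Position 6: Ordor has s, Satune has h. Taking the neighbouring segments as reconstructed: Ordor s could go back to *k or *s; Satune h could go back to *k or *g or *h — the one source consistent with every daughter is *k.
Continuing position by position gives *girmuke; check it forward:
Ordor: *girmuke > girmuse > germuse  (by palatalisation, pre-rhotic lowering)
Satune: *girmuke
  girmuke → girmoke   [vowel merger]
  girmoke (rule 2 does not apply)
  girmoke → girmohe   [intervocalic lenition]
  giving Satune girmohe.
Only *girmuke yields all of Ordor germuse, Satune girmohe.

*girmuke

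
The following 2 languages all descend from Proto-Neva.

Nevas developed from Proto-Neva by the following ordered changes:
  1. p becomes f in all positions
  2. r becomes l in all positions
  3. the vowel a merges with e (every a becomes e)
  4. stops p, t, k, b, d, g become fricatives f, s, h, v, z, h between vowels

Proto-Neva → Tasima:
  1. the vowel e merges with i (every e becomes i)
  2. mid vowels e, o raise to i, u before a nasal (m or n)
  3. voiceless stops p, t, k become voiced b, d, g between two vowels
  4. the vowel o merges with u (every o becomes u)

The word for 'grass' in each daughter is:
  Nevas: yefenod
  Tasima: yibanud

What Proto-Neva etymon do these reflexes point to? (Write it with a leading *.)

*yepanod

Position 6: Nevas has o, Tasima has u. Nevas preserves o here (none of its changes turn any other segment into o), so the proto-segment is *o.
Position 4: Nevas has e, Tasima has a. Tasima preserves a here (none of its changes turn any other segment into a), so the proto-segment is *a.
Verify the candidate proto-form against each daughter:
Nevas: *yepanod > yefanod > yefenod  (by unconditioned shift, vowel merger)
Tasima: *yepanod > yipanod > yibanod > yibanud  (by vowel merger, intervocalic voicing, vowel merger)
Only *yepanod yields all of Nevas yefenod, Tasima yibanud.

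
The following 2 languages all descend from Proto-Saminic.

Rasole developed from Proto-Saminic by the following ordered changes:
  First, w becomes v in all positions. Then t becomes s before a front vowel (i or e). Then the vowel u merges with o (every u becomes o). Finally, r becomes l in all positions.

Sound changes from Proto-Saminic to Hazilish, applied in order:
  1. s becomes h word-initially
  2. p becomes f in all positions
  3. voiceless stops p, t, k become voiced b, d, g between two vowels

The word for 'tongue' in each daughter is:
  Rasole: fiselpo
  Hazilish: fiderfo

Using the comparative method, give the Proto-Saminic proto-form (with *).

Position 5: Rasole has l, Hazilish has r. Hazilish preserves r here (none of its changes turn any other segment into r), so the proto-segment is *r.
Position 6: Rasole has p, Hazilish has f. Rasole preserves p here (none of its changes turn any other segment into p), so the proto-segment is *p.
Verify the candidate proto-form against each daughter:
Rasole: start from *fiterpo.
  rule 1: no change — fiterpo
  rule 2 (palatalisation): fiterpo → fiserpo
  rule 3: no change — fiserpo
  rule 4 (unconditioned shift): fiserpo → fiselpo
  ⇒ Rasole fiselpo
Hazilish: *fiterpo > fiterfo > fiderfo  (by unconditioned shift, intervocalic voicing)
No other proto-form is consistent with every reflex, so the reconstruction is *fiterpo.

*fiterpo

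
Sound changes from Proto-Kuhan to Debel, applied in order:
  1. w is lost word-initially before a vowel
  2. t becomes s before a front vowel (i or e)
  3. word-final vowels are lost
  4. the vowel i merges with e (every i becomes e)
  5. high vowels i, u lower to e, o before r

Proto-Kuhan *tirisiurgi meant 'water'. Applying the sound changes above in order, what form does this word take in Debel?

Debel: start from *tirisiurgi.
  rule 1: no change — tirisiurgi
  rule 2 (palatalisation): tirisiurgi → sirisiurgi
  rule 3 (apocope): sirisiurgi → sirisiurg
  rule 4 (vowel merger): sirisiurg → sereseurg
  rule 5 (pre-rhotic lowering): sereseurg → sereseorg
  ⇒ Debel sereseorg

sereseorg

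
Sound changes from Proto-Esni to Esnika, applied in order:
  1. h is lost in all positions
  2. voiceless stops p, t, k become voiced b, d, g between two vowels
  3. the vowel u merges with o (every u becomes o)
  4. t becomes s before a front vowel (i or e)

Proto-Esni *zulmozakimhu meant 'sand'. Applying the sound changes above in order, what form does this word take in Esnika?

zolmozagimo

Esnika: *zulmozakimhu > zulmozakimu > zulmozagimu > zolmozagimo  (by h-loss, intervocalic voicing, vowel merger)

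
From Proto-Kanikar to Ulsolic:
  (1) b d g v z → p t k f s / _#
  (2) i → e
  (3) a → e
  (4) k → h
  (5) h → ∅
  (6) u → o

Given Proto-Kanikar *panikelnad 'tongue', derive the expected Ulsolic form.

peneelnet

Ulsolic: *panikelnad
  panikelnad → panikelnat   [final devoicing]
  panikelnat → panekelnat   [vowel merger]
  panekelnat → penekelnet   [vowel merger]
  penekelnet → penehelnet   [unconditioned shift]
  penehelnet → peneelnet   [h-loss]
  peneelnet (rule 6 does not apply)
  giving Ulsolic peneelnet.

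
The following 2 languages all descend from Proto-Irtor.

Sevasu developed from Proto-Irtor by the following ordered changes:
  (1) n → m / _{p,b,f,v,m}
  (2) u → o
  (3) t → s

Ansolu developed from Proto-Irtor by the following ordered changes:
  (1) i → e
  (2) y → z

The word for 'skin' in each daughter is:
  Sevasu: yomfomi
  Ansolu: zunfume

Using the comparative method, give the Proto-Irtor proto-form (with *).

*yunfumi

Position 2: Sevasu has o, Ansolu has u. Ansolu preserves u here (none of its changes turn any other segment into u), so the proto-segment is *u.
Position 1: Sevasu has y, Ansolu has z. Sevasu preserves y here (none of its changes turn any other segment into y), so the proto-segment is *y.
Position 7: Sevasu has i, Ansolu has e. Sevasu preserves i here (none of its changes turn any other segment into i), so the proto-segment is *i.
Continuing position by position gives *yunfumi; check it forward:
Sevasu: start from *yunfumi.
  rule 1 (nasal place assimilation): yunfumi → yumfumi
  rule 2 (vowel merger): yumfumi → yomfomi
  rule 3: no change — yomfomi
  ⇒ Sevasu yomfomi
Ansolu: *yunfumi
  yunfumi → yunfume   [vowel merger]
  yunfume → zunfume   [unconditioned shift]
  giving Ansolu zunfume.
No other proto-form is consistent with every reflex, so the reconstruction is *yunfumi.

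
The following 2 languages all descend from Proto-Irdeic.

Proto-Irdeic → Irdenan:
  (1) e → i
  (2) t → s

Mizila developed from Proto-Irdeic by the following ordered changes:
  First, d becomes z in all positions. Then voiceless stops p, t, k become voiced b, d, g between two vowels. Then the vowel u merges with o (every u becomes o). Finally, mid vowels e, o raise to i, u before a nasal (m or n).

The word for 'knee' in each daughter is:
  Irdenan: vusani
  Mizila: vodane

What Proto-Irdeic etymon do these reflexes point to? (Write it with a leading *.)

*vutane

Position 2: Irdenan has u, Mizila has o. Irdenan preserves u here (none of its changes turn any other segment into u), so the proto-segment is *u.
Position 3: Irdenan has s, Mizila has d. In Mizila, d can only continue *t, so the proto-segment is *t.
Position 6: Irdenan has i, Mizila has e. Mizila preserves e here (none of its changes turn any other segment into e), so the proto-segment is *e.
Verify the candidate proto-form against each daughter:
Irdenan: start from *vutane.
  rule 1 (vowel merger): vutane → vutani
  rule 2 (unconditioned shift): vutani → vusani
  ⇒ Irdenan vusani
Mizila: start from *vutane.
  rule 1: no change — vutane
  rule 2 (intervocalic voicing): vutane → vudane
  rule 3 (vowel merger): vudane → vodane
  rule 4: no change — vodane
  ⇒ Mizila vodane
Only *vutane yields all of Irdenan vusani, Mizila vodane.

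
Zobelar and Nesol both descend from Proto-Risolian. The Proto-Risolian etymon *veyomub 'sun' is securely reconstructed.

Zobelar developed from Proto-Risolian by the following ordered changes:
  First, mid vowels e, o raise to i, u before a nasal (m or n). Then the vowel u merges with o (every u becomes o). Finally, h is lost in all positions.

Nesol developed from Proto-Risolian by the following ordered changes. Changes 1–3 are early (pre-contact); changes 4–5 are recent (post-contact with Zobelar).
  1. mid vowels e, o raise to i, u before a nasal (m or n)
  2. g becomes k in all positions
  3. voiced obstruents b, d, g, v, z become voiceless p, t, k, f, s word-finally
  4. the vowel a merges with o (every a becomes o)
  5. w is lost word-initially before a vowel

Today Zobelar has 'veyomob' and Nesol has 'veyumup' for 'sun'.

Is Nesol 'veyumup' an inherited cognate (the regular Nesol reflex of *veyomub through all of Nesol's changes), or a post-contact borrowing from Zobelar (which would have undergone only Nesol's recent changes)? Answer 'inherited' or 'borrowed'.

If inherited, *veyomub would pass through all of Nesol's changes:
Nesol: start from *veyomub.
  rule 1 (pre-nasal raising): veyomub → veyumub
  rule 2: no change — veyumub
  rule 3 (final devoicing): veyumub → veyumup
  rule 4: no change — veyumup
  rule 5: no change — veyumup
  ⇒ Nesol veyumup
If borrowed from Zobelar 'veyomob' after the early changes, it would undergo only the recent ones:
  rule 4 (vowel merger): no change (veyomob)
  rule 5 (glide loss): no change (veyomob)
  ⇒ as a loan: veyomob
Nesol 'veyumup' matches the inherited outcome exactly, so it is an inherited cognate, not a loan.

inherited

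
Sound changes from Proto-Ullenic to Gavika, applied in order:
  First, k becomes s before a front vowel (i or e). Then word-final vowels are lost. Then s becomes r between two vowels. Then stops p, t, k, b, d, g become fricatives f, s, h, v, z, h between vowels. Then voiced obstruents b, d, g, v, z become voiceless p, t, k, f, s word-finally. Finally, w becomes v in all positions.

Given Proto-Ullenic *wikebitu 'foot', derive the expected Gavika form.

Gavika: start from *wikebitu.
  rule 1 (palatalisation): wikebitu → wisebitu
  rule 2 (apocope): wisebitu → wisebit
  rule 3 (rhotacism): wisebit → wirebit
  rule 4 (intervocalic lenition): wirebit → wirevit
  rule 5: no change — wirevit
  rule 6 (unconditioned shift): wirevit → virevit
  ⇒ Gavika virevit

virevit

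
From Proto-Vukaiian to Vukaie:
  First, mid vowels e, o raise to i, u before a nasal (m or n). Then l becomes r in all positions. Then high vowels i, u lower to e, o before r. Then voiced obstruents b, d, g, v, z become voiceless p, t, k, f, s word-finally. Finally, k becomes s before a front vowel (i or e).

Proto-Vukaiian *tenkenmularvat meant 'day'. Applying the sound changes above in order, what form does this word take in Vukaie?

tinsinmorarvat

Vukaie: start from *tenkenmularvat.
  rule 1 (pre-nasal raising): tenkenmularvat → tinkinmularvat
  rule 2 (unconditioned shift): tinkinmularvat → tinkinmurarvat
  rule 3 (pre-rhotic lowering): tinkinmurarvat → tinkinmorarvat
  rule 4: no change — tinkinmorarvat
  rule 5 (palatalisation): tinkinmorarvat → tinsinmorarvat
  ⇒ Vukaie tinsinmorarvat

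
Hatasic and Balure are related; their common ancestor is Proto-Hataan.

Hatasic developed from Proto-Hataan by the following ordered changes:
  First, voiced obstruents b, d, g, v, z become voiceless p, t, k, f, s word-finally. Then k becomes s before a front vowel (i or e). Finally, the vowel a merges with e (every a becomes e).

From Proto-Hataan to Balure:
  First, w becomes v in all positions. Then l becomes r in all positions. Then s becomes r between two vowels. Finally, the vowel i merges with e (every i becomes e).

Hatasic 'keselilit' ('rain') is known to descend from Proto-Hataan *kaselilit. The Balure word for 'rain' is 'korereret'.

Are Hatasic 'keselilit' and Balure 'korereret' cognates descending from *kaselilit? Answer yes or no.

no

Derive the expected Balure reflex of *kaselilit:
Balure: start from *kaselilit.
  rule 1: no change — kaselilit
  rule 2 (unconditioned shift): kaselilit → kaseririt
  rule 3 (rhotacism): kaseririt → kareririt
  rule 4 (vowel merger): kareririt → karereret
  ⇒ Balure karereret
The regular Balure reflex would be 'karereret', but the attested form is 'korereret'. The correspondence is irregular, so they are not cognates (the Balure form has a different source).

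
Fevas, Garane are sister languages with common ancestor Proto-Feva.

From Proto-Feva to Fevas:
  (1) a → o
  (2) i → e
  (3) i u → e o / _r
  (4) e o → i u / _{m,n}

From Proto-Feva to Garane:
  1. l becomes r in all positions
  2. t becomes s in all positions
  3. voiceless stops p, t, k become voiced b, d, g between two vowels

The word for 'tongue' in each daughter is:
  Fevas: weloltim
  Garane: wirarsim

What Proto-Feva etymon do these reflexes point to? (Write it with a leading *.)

Position 4: Fevas has o, Garane has a. Garane preserves a here (none of its changes turn any other segment into a), so the proto-segment is *a.
Position 3: Fevas has l, Garane has r. Fevas preserves l here (none of its changes turn any other segment into l), so the proto-segment is *l.
Position 6: Fevas has t, Garane has s. Fevas preserves t here (none of its changes turn any other segment into t), so the proto-segment is *t.
Continuing position by position gives *wilaltim; check it forward:
Fevas: *wilaltim > wiloltim > weloltem > weloltim  (by vowel merger, vowel merger, pre-nasal raising)
Garane: *wilaltim
  wilaltim → wirartim   [unconditioned shift]
  wirartim → wirarsim   [unconditioned shift]
  wirarsim (rule 3 does not apply)
  giving Garane wirarsim.
No other proto-form is consistent with every reflex, so the reconstruction is *wilaltim.

*wilaltim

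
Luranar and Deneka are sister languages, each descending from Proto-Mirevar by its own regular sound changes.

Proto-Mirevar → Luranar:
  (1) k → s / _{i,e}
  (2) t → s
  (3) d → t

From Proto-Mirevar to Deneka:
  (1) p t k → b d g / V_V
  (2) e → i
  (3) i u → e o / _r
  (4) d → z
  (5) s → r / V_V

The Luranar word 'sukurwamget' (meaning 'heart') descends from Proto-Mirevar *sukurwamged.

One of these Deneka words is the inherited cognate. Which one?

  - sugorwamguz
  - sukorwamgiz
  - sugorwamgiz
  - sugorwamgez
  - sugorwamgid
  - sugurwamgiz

sugorwamgiz

Deneka: start from *sukurwamged.
  rule 1 (intervocalic voicing): sukurwamged → sugurwamged
  rule 2 (vowel merger): sugurwamged → sugurwamgid
  rule 3 (pre-rhotic lowering): sugurwamgid → sugorwamgid
  rule 4 (unconditioned shift): sugorwamgid → sugorwamgiz
  rule 5: no change — sugorwamgiz
  ⇒ Deneka sugorwamgiz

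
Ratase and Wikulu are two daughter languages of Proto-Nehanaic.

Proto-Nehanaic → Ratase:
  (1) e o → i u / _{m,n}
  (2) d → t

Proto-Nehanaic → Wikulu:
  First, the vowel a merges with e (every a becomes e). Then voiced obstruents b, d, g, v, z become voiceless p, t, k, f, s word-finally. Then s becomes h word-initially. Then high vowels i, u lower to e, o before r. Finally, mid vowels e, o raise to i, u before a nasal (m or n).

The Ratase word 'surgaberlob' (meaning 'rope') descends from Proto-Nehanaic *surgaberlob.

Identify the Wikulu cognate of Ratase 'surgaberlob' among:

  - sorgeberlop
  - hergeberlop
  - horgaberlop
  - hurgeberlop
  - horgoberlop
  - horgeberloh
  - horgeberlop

horgeberlop

Wikulu: start from *surgaberlob.
  rule 1 (vowel merger): surgaberlob → surgeberlob
  rule 2 (final devoicing): surgeberlob → surgeberlop
  rule 3 (debuccalisation): surgeberlop → hurgeberlop
  rule 4 (pre-rhotic lowering): hurgeberlop → horgeberlop
  rule 5: no change — horgeberlop
  ⇒ Wikulu horgeberlop
The other candidates each miss or misapply at least one Wikulu change.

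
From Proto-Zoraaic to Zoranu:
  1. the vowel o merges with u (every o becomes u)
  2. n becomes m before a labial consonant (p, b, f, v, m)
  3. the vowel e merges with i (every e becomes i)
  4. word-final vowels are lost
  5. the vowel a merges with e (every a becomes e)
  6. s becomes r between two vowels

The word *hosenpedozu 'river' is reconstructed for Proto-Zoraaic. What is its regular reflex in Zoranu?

Zoranu: start from *hosenpedozu.
  rule 1 (vowel merger): hosenpedozu → husenpeduzu
  rule 2 (nasal place assimilation): husenpeduzu → husempeduzu
  rule 3 (vowel merger): husempeduzu → husimpiduzu
  rule 4 (apocope): husimpiduzu → husimpiduz
  rule 5: no change — husimpiduz
  rule 6 (rhotacism): husimpiduz → hurimpiduz
  ⇒ Zoranu hurimpiduz

hurimpiduz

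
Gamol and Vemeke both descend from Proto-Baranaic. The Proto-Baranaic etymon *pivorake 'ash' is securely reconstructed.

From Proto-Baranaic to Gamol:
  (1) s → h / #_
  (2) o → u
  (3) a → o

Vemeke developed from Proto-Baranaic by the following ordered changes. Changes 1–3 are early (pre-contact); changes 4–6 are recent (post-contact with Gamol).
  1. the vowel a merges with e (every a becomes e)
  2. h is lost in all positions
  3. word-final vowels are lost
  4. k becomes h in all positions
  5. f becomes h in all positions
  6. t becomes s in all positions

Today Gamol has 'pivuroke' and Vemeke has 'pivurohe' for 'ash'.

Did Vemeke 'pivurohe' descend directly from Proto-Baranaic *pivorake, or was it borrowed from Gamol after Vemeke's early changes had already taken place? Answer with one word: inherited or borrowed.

If inherited, *pivorake would pass through all of Vemeke's changes:
Vemeke: *pivorake
  pivorake → pivoreke   [vowel merger]
  pivoreke (rule 2 does not apply)
  pivoreke → pivorek   [apocope]
  pivorek → pivoreh   [unconditioned shift]
  pivoreh (rule 5 does not apply)
  pivoreh (rule 6 does not apply)
  giving Vemeke pivoreh.
If borrowed from Gamol 'pivuroke' after the early changes, it would undergo only the recent ones:
  rule 4 (unconditioned shift): pivuroke → pivurohe
  rule 5 (unconditioned shift): no change (pivurohe)
  rule 6 (unconditioned shift): no change (pivurohe)
  ⇒ as a loan: pivurohe
Vemeke 'pivurohe' matches the loan outcome 'pivurohe', not the inherited 'pivoreh' — it skipped the early Vemeke changes, so it was borrowed from Gamol.

borrowed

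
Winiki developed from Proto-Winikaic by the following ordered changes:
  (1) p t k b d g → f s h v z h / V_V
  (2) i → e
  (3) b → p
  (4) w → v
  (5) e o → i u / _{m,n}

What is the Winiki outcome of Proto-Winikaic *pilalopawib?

Winiki: *pilalopawib > pilalofawib > pelalofaweb > pelalofawep > pelalofavep  (by intervocalic lenition, vowel merger, unconditioned shift, unconditioned shift)

pelalofavep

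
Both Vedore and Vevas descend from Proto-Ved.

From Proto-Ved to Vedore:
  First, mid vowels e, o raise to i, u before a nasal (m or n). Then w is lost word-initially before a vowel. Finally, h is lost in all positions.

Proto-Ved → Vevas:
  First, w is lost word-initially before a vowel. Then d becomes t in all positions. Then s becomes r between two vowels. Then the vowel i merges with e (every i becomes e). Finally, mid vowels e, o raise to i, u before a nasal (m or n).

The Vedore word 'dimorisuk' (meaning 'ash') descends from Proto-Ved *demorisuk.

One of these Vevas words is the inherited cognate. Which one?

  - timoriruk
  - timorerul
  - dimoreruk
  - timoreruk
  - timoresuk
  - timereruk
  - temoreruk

Vevas: *demorisuk
  demorisuk (rule 1 does not apply)
  demorisuk → temorisuk   [unconditioned shift]
  temorisuk → temoriruk   [rhotacism]
  temoriruk → temoreruk   [vowel merger]
  temoreruk → timoreruk   [pre-nasal raising]
  giving Vevas timoreruk.
Among the options, 'timoreruk' alone shows every Vevas change applied in order.

timoreruk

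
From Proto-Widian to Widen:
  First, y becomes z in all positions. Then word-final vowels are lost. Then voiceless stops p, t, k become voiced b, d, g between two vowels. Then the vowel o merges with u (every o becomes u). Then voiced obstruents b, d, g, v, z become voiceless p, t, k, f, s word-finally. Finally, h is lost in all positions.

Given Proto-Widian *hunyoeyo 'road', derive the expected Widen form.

Widen: *hunyoeyo
  hunyoeyo → hunzoezo   [unconditioned shift]
  hunzoezo → hunzoez   [apocope]
  hunzoez (rule 3 does not apply)
  hunzoez → hunzuez   [vowel merger]
  hunzuez → hunzues   [final devoicing]
  hunzues → unzues   [h-loss]
  giving Widen unzues.

unzues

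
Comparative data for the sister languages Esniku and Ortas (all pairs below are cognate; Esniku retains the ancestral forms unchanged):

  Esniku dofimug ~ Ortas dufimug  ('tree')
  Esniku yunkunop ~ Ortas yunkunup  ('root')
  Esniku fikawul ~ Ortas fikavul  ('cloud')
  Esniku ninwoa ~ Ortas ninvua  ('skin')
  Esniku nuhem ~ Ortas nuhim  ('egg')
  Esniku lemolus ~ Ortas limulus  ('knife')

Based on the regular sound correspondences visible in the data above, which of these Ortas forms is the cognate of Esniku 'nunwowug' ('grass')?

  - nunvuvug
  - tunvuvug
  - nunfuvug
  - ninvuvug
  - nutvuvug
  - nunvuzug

nunvuvug

ninwoa ~ ninvua — Esniku w corresponds to Ortas v after a consonant, before a back vowel.
lemolus ~ limulus — Esniku o corresponds to Ortas u after a consonant, before a consonant other than r, m, n, p, b, f, v.
fikawul ~ fikavul — Esniku w corresponds to Ortas v between vowels (before a back vowel).
Applying these to Esniku 'nunwowug':
  nunwowug → nunvowug   (w→v after a consonant, before a back vowel)
  nunvowug → nunvuwug   (o→u after a consonant, before a consonant other than r, m, n, p, b, f, v)
  nunvuwug → nunvuvug   (w→v between vowels (before a back vowel))
So the Ortas cognate is 'nunvuvug'.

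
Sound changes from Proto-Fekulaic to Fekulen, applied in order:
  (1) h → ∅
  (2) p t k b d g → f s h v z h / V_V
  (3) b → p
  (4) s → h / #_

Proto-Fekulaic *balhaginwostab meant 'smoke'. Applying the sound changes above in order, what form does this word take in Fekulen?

palahinwostap

Fekulen: *balhaginwostab > balaginwostab > balahinwostab > palahinwostap  (by h-loss, intervocalic lenition, unconditioned shift)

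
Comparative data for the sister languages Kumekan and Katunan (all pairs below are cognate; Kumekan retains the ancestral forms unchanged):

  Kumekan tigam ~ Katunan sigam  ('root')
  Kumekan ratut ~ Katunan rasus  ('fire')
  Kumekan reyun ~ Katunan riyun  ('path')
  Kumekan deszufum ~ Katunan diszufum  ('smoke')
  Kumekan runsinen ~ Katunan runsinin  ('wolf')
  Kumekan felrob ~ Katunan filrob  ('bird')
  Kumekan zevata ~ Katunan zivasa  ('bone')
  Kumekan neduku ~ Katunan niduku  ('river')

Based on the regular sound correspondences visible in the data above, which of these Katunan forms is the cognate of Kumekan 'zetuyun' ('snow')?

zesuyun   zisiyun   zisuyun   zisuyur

reyun ~ riyun, deszufum ~ diszufum — Kumekan e corresponds to Katunan i after a consonant, before a consonant other than r, m, n, p, b, f, v.
ratut ~ rasus — Kumekan t corresponds to Katunan s between vowels (before a back vowel).
Applying these to Kumekan 'zetuyun':
  zetuyun → zituyun   (e→i after a consonant, before a consonant other than r, m, n, p, b, f, v)
  zituyun → zisuyun   (t→s between vowels (before a back vowel))
So the Katunan cognate is 'zisuyun'.

zisuyun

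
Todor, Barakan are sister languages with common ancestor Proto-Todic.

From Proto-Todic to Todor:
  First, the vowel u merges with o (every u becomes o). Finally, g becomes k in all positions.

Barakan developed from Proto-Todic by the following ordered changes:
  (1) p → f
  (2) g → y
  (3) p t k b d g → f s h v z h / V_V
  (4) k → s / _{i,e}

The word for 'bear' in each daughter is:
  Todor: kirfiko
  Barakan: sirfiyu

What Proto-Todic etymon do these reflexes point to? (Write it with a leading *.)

Position 7: Todor has o, Barakan has u. Barakan preserves u here (none of its changes turn any other segment into u), so the proto-segment is *u.
Position 6: Todor has k, Barakan has y. Taking the neighbouring segments as reconstructed: Todor k could go back to *k or *g; Barakan y could go back to *g or *y — the one source consistent with every daughter is *g.
Position 1: Todor has k, Barakan has s. Taking the neighbouring segments as reconstructed: Todor k could go back to *k or *g; Barakan s could go back to *k or *s — the one source consistent with every daughter is *k.
Verify the candidate proto-form against each daughter:
Todor: start from *kirfigu.
  rule 1 (vowel merger): kirfigu → kirfigo
  rule 2 (unconditioned shift): kirfigo → kirfiko
  ⇒ Todor kirfiko
Barakan: *kirfigu
  kirfigu (rule 1 does not apply)
  kirfigu → kirfiyu   [unconditioned shift]
  kirfiyu (rule 3 does not apply)
  kirfiyu → sirfiyu   [palatalisation]
  giving Barakan sirfiyu.
Only *kirfigu yields all of Todor kirfiko, Barakan sirfiyu.

*kirfigu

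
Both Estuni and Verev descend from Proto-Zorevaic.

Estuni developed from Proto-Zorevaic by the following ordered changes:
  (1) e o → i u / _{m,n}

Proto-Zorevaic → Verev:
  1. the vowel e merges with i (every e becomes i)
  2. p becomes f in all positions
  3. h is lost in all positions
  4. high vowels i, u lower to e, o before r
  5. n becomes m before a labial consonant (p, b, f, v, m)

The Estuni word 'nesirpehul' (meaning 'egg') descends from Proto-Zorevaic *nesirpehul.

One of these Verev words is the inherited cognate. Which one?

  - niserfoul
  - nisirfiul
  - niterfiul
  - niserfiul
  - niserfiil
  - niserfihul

Verev: *nesirpehul
  nesirpehul → nisirpihul   [vowel merger]
  nisirpihul → nisirfihul   [unconditioned shift]
  nisirfihul → nisirfiul   [h-loss]
  nisirfiul → niserfiul   [pre-rhotic lowering]
  niserfiul (rule 5 does not apply)
  giving Verev niserfiul.
Among the options, 'niserfiul' alone shows every Verev change applied in order.

niserfiul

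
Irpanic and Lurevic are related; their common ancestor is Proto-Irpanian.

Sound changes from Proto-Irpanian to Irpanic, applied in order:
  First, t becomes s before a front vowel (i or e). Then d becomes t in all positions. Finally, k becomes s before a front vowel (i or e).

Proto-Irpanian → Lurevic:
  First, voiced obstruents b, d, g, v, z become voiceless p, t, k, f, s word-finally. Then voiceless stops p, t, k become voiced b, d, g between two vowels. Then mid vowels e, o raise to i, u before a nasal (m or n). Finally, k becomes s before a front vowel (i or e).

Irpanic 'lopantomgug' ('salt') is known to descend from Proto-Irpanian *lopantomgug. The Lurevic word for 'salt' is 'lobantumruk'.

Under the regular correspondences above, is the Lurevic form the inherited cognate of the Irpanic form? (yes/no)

no

Derive the expected Lurevic reflex of *lopantomgug:
Lurevic: *lopantomgug
  lopantomgug → lopantomguk   [final devoicing]
  lopantomguk → lobantomguk   [intervocalic voicing]
  lobantomguk → lobantumguk   [pre-nasal raising]
  lobantumguk (rule 4 does not apply)
  giving Lurevic lobantumguk.
The regular Lurevic reflex would be 'lobantumguk', but the attested form is 'lobantumruk'. The correspondence is irregular, so they are not cognates (the Lurevic form has a different source).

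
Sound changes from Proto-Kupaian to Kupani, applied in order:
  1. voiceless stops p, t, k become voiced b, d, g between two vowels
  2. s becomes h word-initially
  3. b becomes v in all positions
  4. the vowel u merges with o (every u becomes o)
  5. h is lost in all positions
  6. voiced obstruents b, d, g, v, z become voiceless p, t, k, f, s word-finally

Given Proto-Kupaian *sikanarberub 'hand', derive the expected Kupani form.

iganarverof

Kupani: *sikanarberub > siganarberub > higanarberub > higanarveruv > higanarverov > iganarverov > iganarverof  (by intervocalic voicing, debuccalisation, unconditioned shift, vowel merger, h-loss, final devoicing)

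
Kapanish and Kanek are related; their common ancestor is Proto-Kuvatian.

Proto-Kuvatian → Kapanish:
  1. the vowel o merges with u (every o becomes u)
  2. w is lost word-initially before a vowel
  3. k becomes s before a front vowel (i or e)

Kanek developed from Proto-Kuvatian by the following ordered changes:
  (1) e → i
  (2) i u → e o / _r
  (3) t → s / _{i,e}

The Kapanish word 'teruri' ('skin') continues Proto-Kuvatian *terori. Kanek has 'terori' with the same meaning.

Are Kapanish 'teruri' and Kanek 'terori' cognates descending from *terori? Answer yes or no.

no

Derive the expected Kanek reflex of *terori:
Kanek: start from *terori.
  rule 1 (vowel merger): terori → tirori
  rule 2 (pre-rhotic lowering): tirori → terori
  rule 3 (palatalisation): terori → serori
  ⇒ Kanek serori
The regular Kanek reflex would be 'serori', but the attested form is 'terori'. The correspondence is irregular, so they are not cognates (the Kanek form has a different source).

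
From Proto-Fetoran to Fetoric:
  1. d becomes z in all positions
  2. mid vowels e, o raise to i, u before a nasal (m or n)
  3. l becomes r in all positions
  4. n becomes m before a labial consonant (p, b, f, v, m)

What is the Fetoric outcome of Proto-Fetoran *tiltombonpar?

tirtumbumpar

Fetoric: *tiltombonpar
  tiltombonpar (rule 1 does not apply)
  tiltombonpar → tiltumbunpar   [pre-nasal raising]
  tiltumbunpar → tirtumbunpar   [unconditioned shift]
  tirtumbunpar → tirtumbumpar   [nasal place assimilation]
  giving Fetoric tirtumbumpar.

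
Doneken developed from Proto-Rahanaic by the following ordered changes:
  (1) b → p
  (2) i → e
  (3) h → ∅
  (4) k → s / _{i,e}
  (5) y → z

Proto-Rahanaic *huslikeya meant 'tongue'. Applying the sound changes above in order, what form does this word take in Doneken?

usleseza

Doneken: *huslikeya > huslekeya > uslekeya > usleseya > usleseza  (by vowel merger, h-loss, palatalisation, unconditioned shift)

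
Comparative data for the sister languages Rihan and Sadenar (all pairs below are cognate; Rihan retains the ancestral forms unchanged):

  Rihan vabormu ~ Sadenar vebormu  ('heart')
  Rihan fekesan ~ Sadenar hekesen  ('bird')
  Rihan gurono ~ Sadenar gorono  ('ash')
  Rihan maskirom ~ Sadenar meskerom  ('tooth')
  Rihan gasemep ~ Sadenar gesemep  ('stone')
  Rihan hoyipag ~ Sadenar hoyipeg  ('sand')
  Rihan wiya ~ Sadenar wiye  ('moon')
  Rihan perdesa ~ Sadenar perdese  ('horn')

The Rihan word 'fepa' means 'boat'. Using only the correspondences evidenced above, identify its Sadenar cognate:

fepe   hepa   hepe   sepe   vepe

hepe

fekesan ~ hekesen — Rihan f corresponds to Sadenar h word-initially before a front vowel.
wiya ~ wiye, perdesa ~ perdese — Rihan a corresponds to Sadenar e word-finally.
Applying these to Rihan 'fepa':
  fepa → hepa   (f→h word-initially before a front vowel)
  hepa → hepe   (a→e word-finally)
So the Sadenar cognate is 'hepe'.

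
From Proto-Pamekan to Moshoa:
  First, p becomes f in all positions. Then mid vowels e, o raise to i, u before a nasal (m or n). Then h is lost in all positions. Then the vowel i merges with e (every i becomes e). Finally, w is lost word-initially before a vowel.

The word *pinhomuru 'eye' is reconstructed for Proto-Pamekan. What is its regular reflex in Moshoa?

fenumuru

Moshoa: *pinhomuru > finhomuru > finhumuru > finumuru > fenumuru  (by unconditioned shift, pre-nasal raising, h-loss, vowel merger)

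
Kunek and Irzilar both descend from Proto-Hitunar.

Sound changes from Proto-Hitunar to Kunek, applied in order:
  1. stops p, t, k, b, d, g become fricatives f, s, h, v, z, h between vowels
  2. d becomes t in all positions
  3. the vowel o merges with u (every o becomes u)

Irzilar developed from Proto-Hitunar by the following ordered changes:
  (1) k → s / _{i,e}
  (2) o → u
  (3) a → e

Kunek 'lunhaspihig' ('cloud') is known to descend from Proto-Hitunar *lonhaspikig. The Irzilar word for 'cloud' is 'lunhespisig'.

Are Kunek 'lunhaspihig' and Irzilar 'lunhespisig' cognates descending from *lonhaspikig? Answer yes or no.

yes

Derive the expected Irzilar reflex of *lonhaspikig:
Irzilar: *lonhaspikig > lonhaspisig > lunhaspisig > lunhespisig  (by palatalisation, vowel merger, vowel merger)
Irzilar 'lunhespisig' matches the regular reflex exactly, so the pair is cognate.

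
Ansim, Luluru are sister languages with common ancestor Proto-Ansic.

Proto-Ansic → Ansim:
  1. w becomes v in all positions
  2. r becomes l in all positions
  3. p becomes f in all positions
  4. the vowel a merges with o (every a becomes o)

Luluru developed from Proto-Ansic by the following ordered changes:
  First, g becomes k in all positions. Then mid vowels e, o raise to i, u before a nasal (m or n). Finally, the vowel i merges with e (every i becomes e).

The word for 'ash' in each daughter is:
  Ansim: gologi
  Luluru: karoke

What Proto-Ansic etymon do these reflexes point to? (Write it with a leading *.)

*garogi

Position 3: Ansim has l, Luluru has r. Luluru preserves r here (none of its changes turn any other segment into r), so the proto-segment is *r.
Position 1: Ansim has g, Luluru has k. Ansim preserves g here (none of its changes turn any other segment into g), so the proto-segment is *g.
Position 6: Ansim has i, Luluru has e. Ansim preserves i here (none of its changes turn any other segment into i), so the proto-segment is *i.
This points to *garogi. Verify forward in each daughter:
Ansim: *garogi > galogi > gologi  (by unconditioned shift, vowel merger)
Luluru: *garogi > karoki > karoke  (by unconditioned shift, vowel merger)
*garogi is the unique common source.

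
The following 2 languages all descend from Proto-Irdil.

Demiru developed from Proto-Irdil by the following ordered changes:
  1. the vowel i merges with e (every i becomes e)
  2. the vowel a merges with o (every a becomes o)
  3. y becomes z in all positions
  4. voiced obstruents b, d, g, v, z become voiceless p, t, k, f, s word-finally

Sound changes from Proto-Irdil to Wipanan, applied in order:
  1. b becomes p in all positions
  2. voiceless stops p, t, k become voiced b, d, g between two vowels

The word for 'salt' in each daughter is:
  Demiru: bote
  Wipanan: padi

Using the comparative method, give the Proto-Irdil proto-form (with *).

Position 3: Demiru has t, Wipanan has d. Taking the neighbouring segments as reconstructed: Demiru t can only go back to *t; Wipanan d could go back to *t or *d — the one source consistent with every daughter is *t.
Position 4: Demiru has e, Wipanan has i. Wipanan preserves i here (none of its changes turn any other segment into i), so the proto-segment is *i.
Position 2: Demiru has o, Wipanan has a. Wipanan preserves a here (none of its changes turn any other segment into a), so the proto-segment is *a.
This points to *bati. Verify forward in each daughter:
Demiru: *bati
  bati → bate   [vowel merger]
  bate → bote   [vowel merger]
  bote (rule 3 does not apply)
  bote (rule 4 does not apply)
  giving Demiru bote.
Wipanan: start from *bati.
  rule 1 (unconditioned shift): bati → pati
  rule 2 (intervocalic voicing): pati → padi
  ⇒ Wipanan padi
No other proto-form is consistent with every reflex, so the reconstruction is *bati.

*bati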